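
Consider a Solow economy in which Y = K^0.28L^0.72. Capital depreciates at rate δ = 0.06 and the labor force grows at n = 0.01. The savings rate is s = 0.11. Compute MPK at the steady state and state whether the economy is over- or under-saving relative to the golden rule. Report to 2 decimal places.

Break-even investment rate: n + δ = 0.01 + 0.06 = 0.07.
Steady-state k*: s·k^0.28 = 0.07·k gives k* = (0.11/0.07)^(1/0.72) ≈ 1.8734.
MPK = 0.28·1.8734^(-0.72) ≈ 0.1782.
MPK > n+δ = 0.07, so the economy is dynamically efficient (under-saving).

under-saving; MPK ≈ 0.18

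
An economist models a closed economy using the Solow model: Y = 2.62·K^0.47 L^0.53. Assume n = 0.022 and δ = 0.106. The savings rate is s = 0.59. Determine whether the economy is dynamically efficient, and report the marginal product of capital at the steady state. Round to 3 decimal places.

dynamically inefficient; MPK ≈ 0.102

The effective depreciation rate is n + δ = 0.022 + 0.106 = 0.128.
Steady-state k*: s·A·k^0.47 = 0.128·k gives k* = (0.59·2.62/0.128)^(1/0.53) ≈ 110.0025.
MPK = 0.47·2.62·110.0025^(-0.53) ≈ 0.1020.
MPK < n+δ = 0.128, so the economy is dynamically inefficient (over-saving).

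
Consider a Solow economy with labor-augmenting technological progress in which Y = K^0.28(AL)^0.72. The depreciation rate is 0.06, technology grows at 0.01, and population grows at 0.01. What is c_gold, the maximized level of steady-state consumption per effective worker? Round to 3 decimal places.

c_gold ≈ 1.172

The effective depreciation rate is n + g + δ = 0.01 + 0.01 + 0.06 = 0.08.
Golden rule sets MPK = n+g+δ: 0.28·k^(0.28−1) = 0.08, so k_gold = (0.28/0.08)^(1/0.72) ≈ 5.6971.
y_gold = 5.6971^0.28 ≈ 1.6277.
c_gold = y_gold − (n+g+δ)·k_gold = 1.6277 − 0.08·5.6971 ≈ 1.1720.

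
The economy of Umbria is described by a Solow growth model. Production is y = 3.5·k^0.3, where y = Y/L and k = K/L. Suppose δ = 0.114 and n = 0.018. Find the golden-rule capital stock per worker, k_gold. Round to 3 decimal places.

n + δ = 0.018 + 0.114 = 0.132.
Maximizing c = f(k) − (n+δ)·k gives f'(k) = n+δ, i.e. 0.3·3.5·k^(0.3−1) = 0.132, so k_gold = (0.3·3.5/0.132)^(1/0.7) ≈ 19.3461.

k_gold ≈ 19.346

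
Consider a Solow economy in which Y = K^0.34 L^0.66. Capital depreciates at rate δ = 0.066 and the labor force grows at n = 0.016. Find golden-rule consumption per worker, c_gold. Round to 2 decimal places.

Capital per worker breaks even when investment replaces (n + δ)·k; here n + δ = 0.082.
Golden rule sets MPK = n+δ: 0.34·k^(0.34−1) = 0.082, so k_gold = (0.34/0.082)^(1/0.66) ≈ 8.6269.
y_gold = 8.6269^0.34 ≈ 2.0806.
c_gold = y_gold − (n+δ)·k_gold = 2.0806 − 0.082·8.6269 ≈ 1.3732.

c_gold ≈ 1.37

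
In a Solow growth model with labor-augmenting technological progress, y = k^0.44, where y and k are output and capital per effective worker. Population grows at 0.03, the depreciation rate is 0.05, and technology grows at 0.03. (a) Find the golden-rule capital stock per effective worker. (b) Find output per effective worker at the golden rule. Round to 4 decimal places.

(a) k_gold ≈ 11.8880; (b) y_gold ≈ 2.9720

Break-even investment rate: n + g + δ = 0.03 + 0.03 + 0.05 = 0.11.
Golden rule sets MPK = n+g+δ: 0.44·k^(0.44−1) = 0.11, so k_gold = (0.44/0.11)^(1/0.56) ≈ 11.8880.
y_gold = 11.8880^0.44 ≈ 2.9720.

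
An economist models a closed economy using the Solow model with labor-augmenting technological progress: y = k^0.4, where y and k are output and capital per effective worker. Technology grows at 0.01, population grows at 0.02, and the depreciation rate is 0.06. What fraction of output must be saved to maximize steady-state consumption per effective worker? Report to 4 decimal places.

Break-even investment rate: n + g + δ = 0.02 + 0.01 + 0.06 = 0.09.
At the golden rule MPK = n+g+δ, and in any Cobb-Douglas steady state s = (n+g+δ)·k/y = MPK·k/y = capital's share 0.4.

s_gold = 0.4000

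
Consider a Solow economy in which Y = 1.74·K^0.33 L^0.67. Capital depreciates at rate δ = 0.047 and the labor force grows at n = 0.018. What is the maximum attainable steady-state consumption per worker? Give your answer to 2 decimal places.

Capital per worker breaks even when investment replaces (n + δ)·k; here n + δ = 0.065.
At the golden rule the marginal product of capital equals n+δ: 0.33·1.74·k^(0.33−1) = 0.065. Solving, k_gold = (0.33·1.74/0.065)^(1/0.67) ≈ 25.8324.
y_gold = 1.74·25.8324^0.33 ≈ 5.0882.
c_gold = y_gold − (n+δ)·k_gold = 5.0882 − 0.065·25.8324 ≈ 3.4091.

c_gold ≈ 3.41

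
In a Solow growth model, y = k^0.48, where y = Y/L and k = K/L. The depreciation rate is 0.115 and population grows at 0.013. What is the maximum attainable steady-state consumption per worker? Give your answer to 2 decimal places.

n + δ = 0.013 + 0.115 = 0.128.
Setting f'(k) = n+δ gives 0.48·k^(0.48−1) = 0.128, hence k_gold = (0.48/0.128)^(1/0.52) ≈ 12.7030.
y_gold = 12.7030^0.48 ≈ 3.3875.
c_gold = y_gold − (n+δ)·k_gold = 3.3875 − 0.128·12.7030 ≈ 1.7615.

c_gold ≈ 1.76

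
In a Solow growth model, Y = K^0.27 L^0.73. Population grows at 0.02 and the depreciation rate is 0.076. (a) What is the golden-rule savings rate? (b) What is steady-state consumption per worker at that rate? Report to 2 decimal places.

Break-even investment rate: n + δ = 0.02 + 0.076 = 0.096.
For Cobb-Douglas, s_gold equals capital's share: s_gold = 0.27.
Setting f'(k) = n+δ gives 0.27·k^(0.27−1) = 0.096, hence k_gold = (0.27/0.096)^(1/0.73) ≈ 4.1228.
y_gold = 4.1228^0.27 ≈ 1.4659; c_gold = (1−0.27)·y_gold ≈ 1.0701.

(a) s_gold = 0.27; (b) c_gold ≈ 1.07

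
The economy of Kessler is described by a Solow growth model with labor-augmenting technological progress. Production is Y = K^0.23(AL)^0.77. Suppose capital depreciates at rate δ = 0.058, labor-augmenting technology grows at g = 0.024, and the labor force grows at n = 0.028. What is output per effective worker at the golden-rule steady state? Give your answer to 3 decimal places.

y_gold ≈ 1.246

The effective depreciation rate is n + g + δ = 0.028 + 0.024 + 0.058 = 0.11.
Golden rule sets MPK = n+g+δ: 0.23·k^(0.23−1) = 0.11, so k_gold = (0.23/0.11)^(1/0.77) ≈ 2.6063.
Output: y_gold = k_gold^0.23 = 2.6063^0.23 ≈ 1.2465.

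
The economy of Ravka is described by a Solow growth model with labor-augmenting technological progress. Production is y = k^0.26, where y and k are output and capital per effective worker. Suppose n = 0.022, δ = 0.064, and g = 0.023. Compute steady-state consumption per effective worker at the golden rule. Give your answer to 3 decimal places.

Break-even investment rate: n + g + δ = 0.022 + 0.023 + 0.064 = 0.109.
Golden rule sets MPK = n+g+δ: 0.26·k^(0.26−1) = 0.109, so k_gold = (0.26/0.109)^(1/0.74) ≈ 3.2374.
y_gold = 3.2374^0.26 ≈ 1.3572.
c_gold = y_gold − (n+g+δ)·k_gold = 1.3572 − 0.109·3.2374 ≈ 1.0043.

c_gold ≈ 1.004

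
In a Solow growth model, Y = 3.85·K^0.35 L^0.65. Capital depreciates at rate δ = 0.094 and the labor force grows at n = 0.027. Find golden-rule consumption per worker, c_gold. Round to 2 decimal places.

c_gold ≈ 9.16

n + δ = 0.027 + 0.094 = 0.121.
Golden rule sets MPK = n+δ: 0.35·3.85·k^(0.35−1) = 0.121, so k_gold = (0.35·3.85/0.121)^(1/0.65) ≈ 40.7732.
y_gold = 3.85·40.7732^0.35 ≈ 14.0959.
c_gold = y_gold − (n+δ)·k_gold = 14.0959 − 0.121·40.7732 ≈ 9.1623.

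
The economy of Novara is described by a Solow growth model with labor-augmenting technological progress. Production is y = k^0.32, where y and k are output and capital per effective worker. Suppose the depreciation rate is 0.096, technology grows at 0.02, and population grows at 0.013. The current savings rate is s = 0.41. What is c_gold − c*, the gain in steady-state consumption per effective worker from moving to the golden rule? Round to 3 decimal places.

Δc ≈ 0.026

Break-even investment rate: n + g + δ = 0.013 + 0.02 + 0.096 = 0.129.
Current steady state (s = 0.41): k* = (0.41/0.129)^(1/0.68) ≈ 5.4767, y* = 5.4767^0.32 ≈ 1.7232, c* = (1−0.41)·1.7232 ≈ 1.0167.
Golden rule sets MPK = n+g+δ: 0.32·k^(0.32−1) = 0.129, so k_gold = (0.32/0.129)^(1/0.68) ≈ 3.8040.
y_gold = 3.8040^0.32 ≈ 1.5335, c_gold = y_gold − 0.129·k_gold ≈ 1.0428.
Gain: Δc = 1.0428 − 1.0167 ≈ 0.0261.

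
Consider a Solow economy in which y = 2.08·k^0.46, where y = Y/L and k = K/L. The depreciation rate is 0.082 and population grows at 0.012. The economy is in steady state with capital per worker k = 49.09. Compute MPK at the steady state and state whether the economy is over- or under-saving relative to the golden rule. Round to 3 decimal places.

under-saving; MPK ≈ 0.117

n + δ = 0.012 + 0.082 = 0.094.
MPK = 0.46·2.08·k^(0.46−1) = 0.46·2.08·49.09^(-0.54) ≈ 0.1169.
MPK > 0.094, so the economy is dynamically efficient (under-saving).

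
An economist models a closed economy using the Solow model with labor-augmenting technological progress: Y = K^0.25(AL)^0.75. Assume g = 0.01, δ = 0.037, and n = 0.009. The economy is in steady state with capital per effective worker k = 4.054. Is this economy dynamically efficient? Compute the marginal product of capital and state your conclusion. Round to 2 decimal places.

dynamically efficient; MPK ≈ 0.09

Capital per effective worker breaks even when investment replaces (n + g + δ)·k; here n + g + δ = 0.056.
MPK = 0.25·k^(0.25−1) = 0.25·4.054^(-0.75) ≈ 0.0875.
MPK > 0.056, so the economy is dynamically efficient (under-saving).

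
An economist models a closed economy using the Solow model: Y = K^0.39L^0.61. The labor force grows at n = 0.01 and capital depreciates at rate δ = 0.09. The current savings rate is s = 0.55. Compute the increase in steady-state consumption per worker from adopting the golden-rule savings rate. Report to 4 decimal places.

Δc ≈ 0.1179

n + δ = 0.01 + 0.09 = 0.1.
Current steady state (s = 0.55): k* = (0.55/0.1)^(1/0.61) ≈ 16.3572, y* = 16.3572^0.39 ≈ 2.9740, c* = (1−0.55)·2.9740 ≈ 1.3383.
Golden rule sets MPK = n+δ: 0.39·k^(0.39−1) = 0.1, so k_gold = (0.39/0.1)^(1/0.61) ≈ 9.3102.
y_gold = 9.3102^0.39 ≈ 2.3872, c_gold = y_gold − 0.1·k_gold ≈ 1.4562.
Gain: Δc = 1.4562 − 1.3383 ≈ 0.1179.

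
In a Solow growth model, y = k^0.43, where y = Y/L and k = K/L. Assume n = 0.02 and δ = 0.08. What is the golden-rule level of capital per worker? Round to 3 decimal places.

n + δ = 0.02 + 0.08 = 0.1.
Golden rule sets MPK = n+δ: 0.43·k^(0.43−1) = 0.1, so k_gold = (0.43/0.1)^(1/0.57) ≈ 12.9225.

k_gold ≈ 12.923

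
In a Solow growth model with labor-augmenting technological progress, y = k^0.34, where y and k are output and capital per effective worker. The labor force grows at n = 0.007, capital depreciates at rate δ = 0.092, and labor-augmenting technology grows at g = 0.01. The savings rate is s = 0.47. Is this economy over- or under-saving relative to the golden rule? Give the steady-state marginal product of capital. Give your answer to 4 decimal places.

The effective depreciation rate is n + g + δ = 0.007 + 0.01 + 0.092 = 0.109.
Steady-state k*: s·k^0.34 = 0.109·k gives k* = (0.47/0.109)^(1/0.66) ≈ 9.1543.
MPK = 0.34·9.1543^(-0.66) ≈ 0.0789.
MPK < n+g+δ = 0.109, so the economy is dynamically inefficient (over-saving).

over-saving; MPK ≈ 0.0789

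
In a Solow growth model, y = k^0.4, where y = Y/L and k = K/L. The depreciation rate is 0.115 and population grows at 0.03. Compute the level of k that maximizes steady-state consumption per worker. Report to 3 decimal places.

The effective depreciation rate is n + δ = 0.03 + 0.115 = 0.145.
At the golden rule the marginal product of capital equals n+δ: 0.4·k^(0.4−1) = 0.145. Solving, k_gold = (0.4/0.145)^(1/0.6) ≈ 5.4261.

k_gold ≈ 5.426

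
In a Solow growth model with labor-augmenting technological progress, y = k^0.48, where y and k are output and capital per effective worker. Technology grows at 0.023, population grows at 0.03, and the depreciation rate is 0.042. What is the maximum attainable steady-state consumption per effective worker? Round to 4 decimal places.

c_gold ≈ 2.3196

Capital per effective worker breaks even when investment replaces (n + g + δ)·k; here n + g + δ = 0.095.
At the golden rule the marginal product of capital equals n+g+δ: 0.48·k^(0.48−1) = 0.095. Solving, k_gold = (0.48/0.095)^(1/0.52) ≈ 22.5382.
y_gold = 22.5382^0.48 ≈ 4.4607.
c_gold = y_gold − (n+g+δ)·k_gold = 4.4607 − 0.095·22.5382 ≈ 2.3196.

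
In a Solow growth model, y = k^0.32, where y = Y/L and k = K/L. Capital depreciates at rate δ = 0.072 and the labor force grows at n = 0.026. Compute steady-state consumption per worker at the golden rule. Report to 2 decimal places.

c_gold ≈ 1.19

n + δ = 0.026 + 0.072 = 0.098.
Golden rule sets MPK = n+δ: 0.32·k^(0.32−1) = 0.098, so k_gold = (0.32/0.098)^(1/0.68) ≈ 5.6986.
y_gold = 5.6986^0.32 ≈ 1.7452.
c_gold = y_gold − (n+δ)·k_gold = 1.7452 − 0.098·5.6986 ≈ 1.1867.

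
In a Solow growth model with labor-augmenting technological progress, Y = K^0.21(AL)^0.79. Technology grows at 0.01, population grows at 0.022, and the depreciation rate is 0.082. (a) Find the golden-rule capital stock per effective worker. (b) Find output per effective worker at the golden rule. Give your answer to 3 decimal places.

(a) k_gold ≈ 2.167; (b) y_gold ≈ 1.176

Capital per effective worker breaks even when investment replaces (n + g + δ)·k; here n + g + δ = 0.114.
Setting f'(k) = n+g+δ gives 0.21·k^(0.21−1) = 0.114, hence k_gold = (0.21/0.114)^(1/0.79) ≈ 2.1669.
y_gold = 2.1669^0.21 ≈ 1.1763.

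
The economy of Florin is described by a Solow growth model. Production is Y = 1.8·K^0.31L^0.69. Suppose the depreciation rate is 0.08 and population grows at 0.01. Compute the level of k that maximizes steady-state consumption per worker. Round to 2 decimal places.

k_gold ≈ 14.07

The effective depreciation rate is n + δ = 0.01 + 0.08 = 0.09.
Setting f'(k) = n+δ gives 0.31·1.8·k^(0.31−1) = 0.09, hence k_gold = (0.31·1.8/0.09)^(1/0.69) ≈ 14.0732.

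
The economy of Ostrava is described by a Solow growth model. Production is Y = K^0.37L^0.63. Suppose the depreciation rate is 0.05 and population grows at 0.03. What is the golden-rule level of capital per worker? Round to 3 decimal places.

k_gold ≈ 11.369

Capital per worker breaks even when investment replaces (n + δ)·k; here n + δ = 0.08.
Maximizing c = f(k) − (n+δ)·k gives f'(k) = n+δ, i.e. 0.37·k^(0.37−1) = 0.08, so k_gold = (0.37/0.08)^(1/0.63) ≈ 11.3693.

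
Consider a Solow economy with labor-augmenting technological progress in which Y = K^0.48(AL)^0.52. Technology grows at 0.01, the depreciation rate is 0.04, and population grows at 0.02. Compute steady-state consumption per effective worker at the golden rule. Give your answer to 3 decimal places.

Capital per effective worker breaks even when investment replaces (n + g + δ)·k; here n + g + δ = 0.07.
At the golden rule the marginal product of capital equals n+g+δ: 0.48·k^(0.48−1) = 0.07. Solving, k_gold = (0.48/0.07)^(1/0.52) ≈ 40.5478.
y_gold = 40.5478^0.48 ≈ 5.9132.
c_gold = y_gold − (n+g+δ)·k_gold = 5.9132 − 0.07·40.5478 ≈ 3.0749.

c_gold ≈ 3.075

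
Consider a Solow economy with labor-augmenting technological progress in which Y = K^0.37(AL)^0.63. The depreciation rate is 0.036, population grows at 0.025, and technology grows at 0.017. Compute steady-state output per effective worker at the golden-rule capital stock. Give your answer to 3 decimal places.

y_gold ≈ 2.495

Break-even investment rate: n + g + δ = 0.025 + 0.017 + 0.036 = 0.078.
Golden rule sets MPK = n+g+δ: 0.37·k^(0.37−1) = 0.078, so k_gold = (0.37/0.078)^(1/0.63) ≈ 11.8355.
Output: y_gold = k_gold^0.37 = 11.8355^0.37 ≈ 2.4950.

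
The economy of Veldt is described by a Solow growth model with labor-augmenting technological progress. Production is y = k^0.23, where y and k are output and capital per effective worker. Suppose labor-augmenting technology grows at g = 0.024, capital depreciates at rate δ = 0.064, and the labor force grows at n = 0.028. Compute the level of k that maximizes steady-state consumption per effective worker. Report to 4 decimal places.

k_gold ≈ 2.4326

Break-even investment rate: n + g + δ = 0.028 + 0.024 + 0.064 = 0.116.
Golden rule sets MPK = n+g+δ: 0.23·k^(0.23−1) = 0.116, so k_gold = (0.23/0.116)^(1/0.77) ≈ 2.4326.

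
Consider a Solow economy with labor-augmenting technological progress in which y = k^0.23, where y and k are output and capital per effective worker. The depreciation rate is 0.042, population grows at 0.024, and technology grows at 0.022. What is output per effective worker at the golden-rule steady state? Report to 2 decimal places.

y_gold ≈ 1.33

Capital per effective worker breaks even when investment replaces (n + g + δ)·k; here n + g + δ = 0.088.
Setting f'(k) = n+g+δ gives 0.23·k^(0.23−1) = 0.088, hence k_gold = (0.23/0.088)^(1/0.77) ≈ 3.4824.
Output: y_gold = k_gold^0.23 = 3.4824^0.23 ≈ 1.3324.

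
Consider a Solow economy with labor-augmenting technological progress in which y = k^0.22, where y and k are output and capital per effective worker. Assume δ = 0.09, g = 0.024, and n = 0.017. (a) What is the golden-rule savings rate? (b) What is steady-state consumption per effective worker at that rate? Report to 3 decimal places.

The effective depreciation rate is n + g + δ = 0.017 + 0.024 + 0.09 = 0.131.
For Cobb-Douglas, s_gold equals capital's share: s_gold = 0.22.
Setting f'(k) = n+g+δ gives 0.22·k^(0.22−1) = 0.131, hence k_gold = (0.22/0.131)^(1/0.78) ≈ 1.9438.
y_gold = 1.9438^0.22 ≈ 1.1575; c_gold = (1−0.22)·y_gold ≈ 0.9028.

(a) s_gold = 0.220; (b) c_gold ≈ 0.903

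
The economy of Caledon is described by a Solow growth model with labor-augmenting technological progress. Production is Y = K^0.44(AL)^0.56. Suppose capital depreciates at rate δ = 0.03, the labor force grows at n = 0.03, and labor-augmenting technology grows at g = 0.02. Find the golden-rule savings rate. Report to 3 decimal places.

s_gold = 0.440

The effective depreciation rate is n + g + δ = 0.03 + 0.02 + 0.03 = 0.08.
At the golden rule MPK = n+g+δ, and in any Cobb-Douglas steady state s = (n+g+δ)·k/y = MPK·k/y = capital's share 0.44.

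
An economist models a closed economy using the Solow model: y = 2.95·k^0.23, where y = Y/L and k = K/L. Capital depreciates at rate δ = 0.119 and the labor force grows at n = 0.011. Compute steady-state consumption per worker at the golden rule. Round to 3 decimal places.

c_gold ≈ 3.721

Break-even investment rate: n + δ = 0.011 + 0.119 = 0.13.
At the golden rule the marginal product of capital equals n+δ: 0.23·2.95·k^(0.23−1) = 0.13. Solving, k_gold = (0.23·2.95/0.13)^(1/0.77) ≈ 8.5498.
y_gold = 2.95·8.5498^0.23 ≈ 4.8325.
c_gold = y_gold − (n+δ)·k_gold = 4.8325 − 0.13·8.5498 ≈ 3.7210.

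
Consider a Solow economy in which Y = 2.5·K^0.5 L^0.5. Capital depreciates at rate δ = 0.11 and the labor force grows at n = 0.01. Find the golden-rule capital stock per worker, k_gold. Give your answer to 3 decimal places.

k_gold ≈ 108.507

Capital per worker breaks even when investment replaces (n + δ)·k; here n + δ = 0.12.
At the golden rule the marginal product of capital equals n+δ: 0.5·2.5·k^(0.5−1) = 0.12. Solving, k_gold = (0.5·2.5/0.12)^(1/0.5) ≈ 108.5069.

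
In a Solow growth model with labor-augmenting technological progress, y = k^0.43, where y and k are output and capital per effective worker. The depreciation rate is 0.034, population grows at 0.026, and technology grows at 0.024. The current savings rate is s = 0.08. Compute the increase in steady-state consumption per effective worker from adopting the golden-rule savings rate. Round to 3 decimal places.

Δc ≈ 1.067

Capital per effective worker breaks even when investment replaces (n + g + δ)·k; here n + g + δ = 0.084.
Current steady state (s = 0.08): k* = (0.08/0.084)^(1/0.57) ≈ 0.9180, y* = 0.9180^0.43 ≈ 0.9639, c* = (1−0.08)·0.9639 ≈ 0.8868.
Setting f'(k) = n+g+δ gives 0.43·k^(0.43−1) = 0.084, hence k_gold = (0.43/0.084)^(1/0.57) ≈ 17.5465.
y_gold = 17.5465^0.43 ≈ 3.4277, c_gold = y_gold − 0.084·k_gold ≈ 1.9538.
Gain: Δc = 1.9538 − 0.8868 ≈ 1.0670.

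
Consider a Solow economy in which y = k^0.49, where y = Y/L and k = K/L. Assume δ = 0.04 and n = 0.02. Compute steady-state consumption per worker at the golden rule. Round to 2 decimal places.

Break-even investment rate: n + δ = 0.02 + 0.04 = 0.06.
At the golden rule the marginal product of capital equals n+δ: 0.49·k^(0.49−1) = 0.06. Solving, k_gold = (0.49/0.06)^(1/0.51) ≈ 61.4219.
y_gold = 61.4219^0.49 ≈ 7.5210.
c_gold = y_gold − (n+δ)·k_gold = 7.5210 − 0.06·61.4219 ≈ 3.8357.

c_gold ≈ 3.84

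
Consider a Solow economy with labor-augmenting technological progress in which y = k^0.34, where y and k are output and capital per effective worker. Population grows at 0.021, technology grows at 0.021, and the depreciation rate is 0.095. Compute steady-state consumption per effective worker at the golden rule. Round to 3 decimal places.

c_gold ≈ 1.054

n + g + δ = 0.021 + 0.021 + 0.095 = 0.137.
Setting f'(k) = n+g+δ gives 0.34·k^(0.34−1) = 0.137, hence k_gold = (0.34/0.137)^(1/0.66) ≈ 3.9639.
y_gold = 3.9639^0.34 ≈ 1.5972.
c_gold = y_gold − (n+g+δ)·k_gold = 1.5972 − 0.137·3.9639 ≈ 1.0542.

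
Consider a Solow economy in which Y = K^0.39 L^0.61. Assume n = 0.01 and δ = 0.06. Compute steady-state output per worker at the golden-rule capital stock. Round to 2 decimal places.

n + δ = 0.01 + 0.06 = 0.07.
Maximizing c = f(k) − (n+δ)·k gives f'(k) = n+δ, i.e. 0.39·k^(0.39−1) = 0.07, so k_gold = (0.39/0.07)^(1/0.61) ≈ 16.7069.
Output: y_gold = k_gold^0.39 = 16.7069^0.39 ≈ 2.9987.

y_gold ≈ 3.00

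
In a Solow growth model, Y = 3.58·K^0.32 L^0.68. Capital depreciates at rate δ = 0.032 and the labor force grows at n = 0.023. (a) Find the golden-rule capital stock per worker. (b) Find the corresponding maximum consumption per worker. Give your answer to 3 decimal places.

n + δ = 0.023 + 0.032 = 0.055.
Golden rule sets MPK = n+δ: 0.32·3.58·k^(0.32−1) = 0.055, so k_gold = (0.32·3.58/0.055)^(1/0.68) ≈ 86.9403.
y_gold = 3.58·86.9403^0.32 ≈ 14.9429; c_gold = y_gold − 0.055·k_gold ≈ 10.1611.

(a) k_gold ≈ 86.940; (b) c_gold ≈ 10.161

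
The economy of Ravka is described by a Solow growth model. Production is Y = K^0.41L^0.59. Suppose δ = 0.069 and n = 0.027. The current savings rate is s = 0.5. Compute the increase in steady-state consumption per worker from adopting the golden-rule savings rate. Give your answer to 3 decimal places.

Δc ≈ 0.044

Break-even investment rate: n + δ = 0.027 + 0.069 = 0.096.
Current steady state (s = 0.5): k* = (0.5/0.096)^(1/0.59) ≈ 16.3962, y* = 16.3962^0.41 ≈ 3.1481, c* = (1−0.5)·3.1481 ≈ 1.5740.
Golden rule sets MPK = n+δ: 0.41·k^(0.41−1) = 0.096, so k_gold = (0.41/0.096)^(1/0.59) ≈ 11.7129.
y_gold = 11.7129^0.41 ≈ 2.7425, c_gold = y_gold − 0.096·k_gold ≈ 1.6181.
Gain: Δc = 1.6181 − 1.5740 ≈ 0.0441.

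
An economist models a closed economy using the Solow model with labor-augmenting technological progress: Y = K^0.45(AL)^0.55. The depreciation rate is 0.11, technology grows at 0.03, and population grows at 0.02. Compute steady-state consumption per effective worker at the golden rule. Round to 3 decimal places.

c_gold ≈ 1.282

Capital per effective worker breaks even when investment replaces (n + g + δ)·k; here n + g + δ = 0.16.
Maximizing c = f(k) − (n+g+δ)·k gives f'(k) = n+g+δ, i.e. 0.45·k^(0.45−1) = 0.16, so k_gold = (0.45/0.16)^(1/0.55) ≈ 6.5544.
y_gold = 6.5544^0.45 ≈ 2.3304.
c_gold = y_gold − (n+g+δ)·k_gold = 2.3304 − 0.16·6.5544 ≈ 1.2817.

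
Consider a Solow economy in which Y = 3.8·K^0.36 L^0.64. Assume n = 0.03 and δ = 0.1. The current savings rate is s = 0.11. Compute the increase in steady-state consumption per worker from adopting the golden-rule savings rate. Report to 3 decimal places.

n + δ = 0.03 + 0.1 = 0.13.
Current steady state (s = 0.11): k* = (0.11·3.8/0.13)^(1/0.64) ≈ 6.2023, y* = 3.8·6.2023^0.36 ≈ 7.3300, c* = (1−0.11)·7.3300 ≈ 6.5237.
Golden rule sets MPK = n+δ: 0.36·3.8·k^(0.36−1) = 0.13, so k_gold = (0.36·3.8/0.13)^(1/0.64) ≈ 39.5456.
y_gold = 3.8·39.5456^0.36 ≈ 14.2804, c_gold = y_gold − 0.13·k_gold ≈ 9.1394.
Gain: Δc = 9.1394 − 6.5237 ≈ 2.6158.

Δc ≈ 2.616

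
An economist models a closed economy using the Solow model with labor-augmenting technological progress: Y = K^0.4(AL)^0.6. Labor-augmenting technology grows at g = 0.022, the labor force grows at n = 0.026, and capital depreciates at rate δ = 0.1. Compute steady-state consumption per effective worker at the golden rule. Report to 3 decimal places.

Capital per effective worker breaks even when investment replaces (n + g + δ)·k; here n + g + δ = 0.148.
Golden rule sets MPK = n+g+δ: 0.4·k^(0.4−1) = 0.148, so k_gold = (0.4/0.148)^(1/0.6) ≈ 5.2440.
y_gold = 5.2440^0.4 ≈ 1.9403.
c_gold = y_gold − (n+g+δ)·k_gold = 1.9403 − 0.148·5.2440 ≈ 1.1642.

c_gold ≈ 1.164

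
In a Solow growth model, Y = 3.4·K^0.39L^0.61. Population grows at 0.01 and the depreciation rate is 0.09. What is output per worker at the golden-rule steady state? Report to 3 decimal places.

The effective depreciation rate is n + δ = 0.01 + 0.09 = 0.1.
Setting f'(k) = n+δ gives 0.39·3.4·k^(0.39−1) = 0.1, hence k_gold = (0.39·3.4/0.1)^(1/0.61) ≈ 69.2206.
Output: y_gold = 3.4·k_gold^0.39 = 3.4·69.2206^0.39 ≈ 17.7489.

y_gold ≈ 17.749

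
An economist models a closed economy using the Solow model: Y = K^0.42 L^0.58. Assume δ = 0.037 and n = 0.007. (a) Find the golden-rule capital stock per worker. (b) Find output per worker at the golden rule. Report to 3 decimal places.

(a) k_gold ≈ 48.900; (b) y_gold ≈ 5.123

The effective depreciation rate is n + δ = 0.007 + 0.037 = 0.044.
At the golden rule the marginal product of capital equals n+δ: 0.42·k^(0.42−1) = 0.044. Solving, k_gold = (0.42/0.044)^(1/0.58) ≈ 48.8995.
y_gold = 48.8995^0.42 ≈ 5.1228.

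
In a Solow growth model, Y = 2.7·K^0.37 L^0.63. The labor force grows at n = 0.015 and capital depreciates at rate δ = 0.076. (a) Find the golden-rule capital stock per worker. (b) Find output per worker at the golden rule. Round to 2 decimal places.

The effective depreciation rate is n + δ = 0.015 + 0.076 = 0.091.
Maximizing c = f(k) − (n+δ)·k gives f'(k) = n+δ, i.e. 0.37·2.7·k^(0.37−1) = 0.091, so k_gold = (0.37·2.7/0.091)^(1/0.63) ≈ 44.8359.
y_gold = 2.7·44.8359^0.37 ≈ 11.0272.

(a) k_gold ≈ 44.84; (b) y_gold ≈ 11.03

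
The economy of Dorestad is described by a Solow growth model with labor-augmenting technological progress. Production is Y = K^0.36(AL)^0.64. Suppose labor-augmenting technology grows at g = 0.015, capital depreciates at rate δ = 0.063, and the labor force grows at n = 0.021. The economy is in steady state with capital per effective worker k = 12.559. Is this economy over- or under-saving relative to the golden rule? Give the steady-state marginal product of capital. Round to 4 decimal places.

over-saving; MPK ≈ 0.0713

Capital per effective worker breaks even when investment replaces (n + g + δ)·k; here n + g + δ = 0.099.
MPK = 0.36·k^(0.36−1) = 0.36·12.559^(-0.64) ≈ 0.0713.
MPK < 0.099, so the economy is dynamically inefficient (over-saving).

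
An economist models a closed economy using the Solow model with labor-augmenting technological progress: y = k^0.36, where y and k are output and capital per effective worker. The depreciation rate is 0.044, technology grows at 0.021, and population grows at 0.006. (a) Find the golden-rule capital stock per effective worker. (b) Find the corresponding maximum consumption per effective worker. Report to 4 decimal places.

(a) k_gold ≈ 12.6366; (b) c_gold ≈ 1.5950

Capital per effective worker breaks even when investment replaces (n + g + δ)·k; here n + g + δ = 0.071.
At the golden rule the marginal product of capital equals n+g+δ: 0.36·k^(0.36−1) = 0.071. Solving, k_gold = (0.36/0.071)^(1/0.64) ≈ 12.6366.
y_gold = 12.6366^0.36 ≈ 2.4922; c_gold = y_gold − 0.071·k_gold ≈ 1.5950.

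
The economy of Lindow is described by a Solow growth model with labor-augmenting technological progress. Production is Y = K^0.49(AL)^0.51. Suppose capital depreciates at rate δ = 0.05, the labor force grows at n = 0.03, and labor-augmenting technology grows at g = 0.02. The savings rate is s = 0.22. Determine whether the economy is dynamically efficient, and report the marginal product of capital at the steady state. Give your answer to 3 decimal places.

Break-even investment rate: n + g + δ = 0.03 + 0.02 + 0.05 = 0.1.
Steady-state k*: s·k^0.49 = 0.1·k gives k* = (0.22/0.1)^(1/0.51) ≈ 4.6926.
MPK = 0.49·4.6926^(-0.51) ≈ 0.2227.
MPK > n+g+δ = 0.1, so the economy is dynamically efficient (under-saving).

dynamically efficient; MPK ≈ 0.223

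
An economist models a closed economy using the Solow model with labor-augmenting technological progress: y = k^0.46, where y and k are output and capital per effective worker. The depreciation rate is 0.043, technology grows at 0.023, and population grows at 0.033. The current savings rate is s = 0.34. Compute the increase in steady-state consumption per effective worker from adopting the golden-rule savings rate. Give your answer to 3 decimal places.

Δc ≈ 0.110

n + g + δ = 0.033 + 0.023 + 0.043 = 0.099.
Current steady state (s = 0.34): k* = (0.34/0.099)^(1/0.54) ≈ 9.8243, y* = 9.8243^0.46 ≈ 2.8606, c* = (1−0.34)·2.8606 ≈ 1.8880.
At the golden rule the marginal product of capital equals n+g+δ: 0.46·k^(0.46−1) = 0.099. Solving, k_gold = (0.46/0.099)^(1/0.54) ≈ 17.1954.
y_gold = 17.1954^0.46 ≈ 3.7007, c_gold = y_gold − 0.099·k_gold ≈ 1.9984.
Gain: Δc = 1.9984 − 1.8880 ≈ 0.1104.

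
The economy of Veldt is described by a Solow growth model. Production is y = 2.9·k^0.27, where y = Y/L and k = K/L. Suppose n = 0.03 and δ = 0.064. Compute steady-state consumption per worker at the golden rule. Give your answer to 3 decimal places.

c_gold ≈ 4.637

Capital per worker breaks even when investment replaces (n + δ)·k; here n + δ = 0.094.
Golden rule sets MPK = n+δ: 0.27·2.9·k^(0.27−1) = 0.094, so k_gold = (0.27·2.9/0.094)^(1/0.73) ≈ 18.2449.
y_gold = 2.9·18.2449^0.27 ≈ 6.3519.
c_gold = y_gold − (n+δ)·k_gold = 6.3519 − 0.094·18.2449 ≈ 4.6369.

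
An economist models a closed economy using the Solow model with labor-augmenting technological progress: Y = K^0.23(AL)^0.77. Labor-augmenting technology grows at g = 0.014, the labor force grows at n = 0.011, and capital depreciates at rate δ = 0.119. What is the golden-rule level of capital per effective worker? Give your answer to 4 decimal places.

The effective depreciation rate is n + g + δ = 0.011 + 0.014 + 0.119 = 0.144.
Maximizing c = f(k) − (n+g+δ)·k gives f'(k) = n+g+δ, i.e. 0.23·k^(0.23−1) = 0.144, so k_gold = (0.23/0.144)^(1/0.77) ≈ 1.8370.

k_gold ≈ 1.8370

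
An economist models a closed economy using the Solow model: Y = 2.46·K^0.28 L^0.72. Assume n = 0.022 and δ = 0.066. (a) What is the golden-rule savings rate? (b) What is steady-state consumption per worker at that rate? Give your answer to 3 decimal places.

(a) s_gold = 0.280; (b) c_gold ≈ 3.943

Break-even investment rate: n + δ = 0.022 + 0.066 = 0.088.
For Cobb-Douglas, s_gold equals capital's share: s_gold = 0.28.
Setting f'(k) = n+δ gives 0.28·2.46·k^(0.28−1) = 0.088, hence k_gold = (0.28·2.46/0.088)^(1/0.72) ≈ 17.4231.
y_gold = 2.46·17.4231^0.28 ≈ 5.4758; c_gold = (1−0.28)·y_gold ≈ 3.9426.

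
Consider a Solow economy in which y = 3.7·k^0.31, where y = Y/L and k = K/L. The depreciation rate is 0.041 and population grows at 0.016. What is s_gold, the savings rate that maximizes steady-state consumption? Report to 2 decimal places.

Break-even investment rate: n + δ = 0.016 + 0.041 = 0.057.
At the golden rule MPK = n+δ, and in any Cobb-Douglas steady state s = (n+δ)·k/y = MPK·k/y = capital's share 0.31.

s_gold = 0.31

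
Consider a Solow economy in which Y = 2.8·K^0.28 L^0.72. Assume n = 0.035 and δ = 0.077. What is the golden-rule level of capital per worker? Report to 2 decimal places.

Capital per worker breaks even when investment replaces (n + δ)·k; here n + δ = 0.112.
At the golden rule the marginal product of capital equals n+δ: 0.28·2.8·k^(0.28−1) = 0.112. Solving, k_gold = (0.28·2.8/0.112)^(1/0.72) ≈ 14.9193.

k_gold ≈ 14.92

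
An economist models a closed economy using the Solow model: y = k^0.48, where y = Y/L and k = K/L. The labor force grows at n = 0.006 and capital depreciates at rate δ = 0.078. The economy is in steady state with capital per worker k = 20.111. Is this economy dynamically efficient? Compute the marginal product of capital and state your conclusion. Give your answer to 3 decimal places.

dynamically efficient; MPK ≈ 0.101

Break-even investment rate: n + δ = 0.006 + 0.078 = 0.084.
MPK = 0.48·k^(0.48−1) = 0.48·20.111^(-0.52) ≈ 0.1008.
MPK > 0.084, so the economy is dynamically efficient (under-saving).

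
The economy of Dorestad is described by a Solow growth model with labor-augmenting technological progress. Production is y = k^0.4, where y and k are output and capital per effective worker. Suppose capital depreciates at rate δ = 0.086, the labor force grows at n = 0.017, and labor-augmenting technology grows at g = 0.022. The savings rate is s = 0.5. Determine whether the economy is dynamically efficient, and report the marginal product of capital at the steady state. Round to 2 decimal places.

Capital per effective worker breaks even when investment replaces (n + g + δ)·k; here n + g + δ = 0.125.
Steady-state k*: s·k^0.4 = 0.125·k gives k* = (0.5/0.125)^(1/0.6) ≈ 10.0794.
MPK = 0.4·10.0794^(-0.6) ≈ 0.1000.
MPK < n+g+δ = 0.125, so the economy is dynamically inefficient (over-saving).

dynamically inefficient; MPK ≈ 0.10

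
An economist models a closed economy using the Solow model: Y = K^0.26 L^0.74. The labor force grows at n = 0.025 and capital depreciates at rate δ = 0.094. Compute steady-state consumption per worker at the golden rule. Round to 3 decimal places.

n + δ = 0.025 + 0.094 = 0.119.
Setting f'(k) = n+δ gives 0.26·k^(0.26−1) = 0.119, hence k_gold = (0.26/0.119)^(1/0.74) ≈ 2.8753.
y_gold = 2.8753^0.26 ≈ 1.3160.
c_gold = y_gold − (n+δ)·k_gold = 1.3160 − 0.119·2.8753 ≈ 0.9738.

c_gold ≈ 0.974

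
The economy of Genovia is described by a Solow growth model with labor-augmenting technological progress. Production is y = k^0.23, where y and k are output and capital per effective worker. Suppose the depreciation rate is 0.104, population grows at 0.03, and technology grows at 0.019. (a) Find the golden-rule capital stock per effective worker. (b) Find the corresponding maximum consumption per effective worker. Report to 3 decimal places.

Break-even investment rate: n + g + δ = 0.03 + 0.019 + 0.104 = 0.153.
Maximizing c = f(k) − (n+g+δ)·k gives f'(k) = n+g+δ, i.e. 0.23·k^(0.23−1) = 0.153, so k_gold = (0.23/0.153)^(1/0.77) ≈ 1.6979.
y_gold = 1.6979^0.23 ≈ 1.1295; c_gold = y_gold − 0.153·k_gold ≈ 0.8697.

(a) k_gold ≈ 1.698; (b) c_gold ≈ 0.870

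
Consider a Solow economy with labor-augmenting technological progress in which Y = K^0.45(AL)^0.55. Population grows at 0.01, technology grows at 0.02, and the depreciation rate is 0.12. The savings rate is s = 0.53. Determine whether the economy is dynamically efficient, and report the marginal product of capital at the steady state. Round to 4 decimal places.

dynamically inefficient; MPK ≈ 0.1274

Capital per effective worker breaks even when investment replaces (n + g + δ)·k; here n + g + δ = 0.15.
Steady-state k*: s·k^0.45 = 0.15·k gives k* = (0.53/0.15)^(1/0.55) ≈ 9.9243.
MPK = 0.45·9.9243^(-0.55) ≈ 0.1274.
MPK < n+g+δ = 0.15, so the economy is dynamically inefficient (over-saving).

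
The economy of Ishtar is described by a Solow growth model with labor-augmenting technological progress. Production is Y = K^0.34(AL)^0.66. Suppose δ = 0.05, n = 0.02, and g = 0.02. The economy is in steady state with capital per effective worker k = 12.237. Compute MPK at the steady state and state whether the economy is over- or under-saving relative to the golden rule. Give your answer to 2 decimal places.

Capital per effective worker breaks even when investment replaces (n + g + δ)·k; here n + g + δ = 0.09.
MPK = 0.34·k^(0.34−1) = 0.34·12.237^(-0.66) ≈ 0.0651.
MPK < 0.09, so the economy is dynamically inefficient (over-saving).

over-saving; MPK ≈ 0.07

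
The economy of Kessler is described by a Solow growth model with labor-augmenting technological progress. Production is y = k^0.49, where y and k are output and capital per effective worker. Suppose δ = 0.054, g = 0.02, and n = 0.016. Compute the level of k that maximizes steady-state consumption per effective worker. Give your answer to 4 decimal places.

Break-even investment rate: n + g + δ = 0.016 + 0.02 + 0.054 = 0.09.
At the golden rule the marginal product of capital equals n+g+δ: 0.49·k^(0.49−1) = 0.09. Solving, k_gold = (0.49/0.09)^(1/0.51) ≈ 27.7362.

k_gold ≈ 27.7362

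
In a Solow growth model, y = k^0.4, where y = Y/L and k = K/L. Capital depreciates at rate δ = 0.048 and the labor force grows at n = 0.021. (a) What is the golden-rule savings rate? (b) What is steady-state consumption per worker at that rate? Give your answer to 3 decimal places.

Break-even investment rate: n + δ = 0.021 + 0.048 = 0.069.
For Cobb-Douglas, s_gold equals capital's share: s_gold = 0.4.
Maximizing c = f(k) − (n+δ)·k gives f'(k) = n+δ, i.e. 0.4·k^(0.4−1) = 0.069, so k_gold = (0.4/0.069)^(1/0.6) ≈ 18.7076.
y_gold = 18.7076^0.4 ≈ 3.2271; c_gold = (1−0.4)·y_gold ≈ 1.9362.

(a) s_gold = 0.400; (b) c_gold ≈ 1.936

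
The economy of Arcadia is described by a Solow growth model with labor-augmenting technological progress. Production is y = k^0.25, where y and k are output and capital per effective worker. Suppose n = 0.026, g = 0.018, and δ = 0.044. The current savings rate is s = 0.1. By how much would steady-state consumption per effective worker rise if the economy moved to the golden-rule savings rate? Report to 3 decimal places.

Δc ≈ 0.123

n + g + δ = 0.026 + 0.018 + 0.044 = 0.088.
Current steady state (s = 0.1): k* = (0.1/0.088)^(1/0.75) ≈ 1.1858, y* = 1.1858^0.25 ≈ 1.0435, c* = (1−0.1)·1.0435 ≈ 0.9392.
Golden rule sets MPK = n+g+δ: 0.25·k^(0.25−1) = 0.088, so k_gold = (0.25/0.088)^(1/0.75) ≈ 4.0236.
y_gold = 4.0236^0.25 ≈ 1.4163, c_gold = y_gold − 0.088·k_gold ≈ 1.0622.
Gain: Δc = 1.0622 − 0.9392 ≈ 0.1230.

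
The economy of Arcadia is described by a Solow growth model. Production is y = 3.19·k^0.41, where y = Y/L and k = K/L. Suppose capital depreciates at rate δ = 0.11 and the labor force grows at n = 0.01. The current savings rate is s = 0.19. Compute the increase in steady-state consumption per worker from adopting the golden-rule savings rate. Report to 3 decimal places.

Δc ≈ 1.935

The effective depreciation rate is n + δ = 0.01 + 0.11 = 0.12.
Current steady state (s = 0.19): k* = (0.19·3.19/0.12)^(1/0.59) ≈ 15.5647, y* = 3.19·15.5647^0.41 ≈ 9.8303, c* = (1−0.19)·9.8303 ≈ 7.9626.
Golden rule sets MPK = n+δ: 0.41·3.19·k^(0.41−1) = 0.12, so k_gold = (0.41·3.19/0.12)^(1/0.59) ≈ 57.3184.
y_gold = 3.19·57.3184^0.41 ≈ 16.7761, c_gold = y_gold − 0.12·k_gold ≈ 9.8979.
Gain: Δc = 9.8979 − 7.9626 ≈ 1.9353.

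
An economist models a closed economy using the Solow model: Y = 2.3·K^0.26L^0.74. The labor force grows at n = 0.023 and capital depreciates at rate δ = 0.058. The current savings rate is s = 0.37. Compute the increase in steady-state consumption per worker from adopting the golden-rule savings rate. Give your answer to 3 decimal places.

n + δ = 0.023 + 0.058 = 0.081.
Current steady state (s = 0.37): k* = (0.37·2.3/0.081)^(1/0.74) ≈ 24.0066, y* = 2.3·24.0066^0.26 ≈ 5.2555, c* = (1−0.37)·5.2555 ≈ 3.3110.
At the golden rule the marginal product of capital equals n+δ: 0.26·2.3·k^(0.26−1) = 0.081. Solving, k_gold = (0.26·2.3/0.081)^(1/0.74) ≈ 14.9027.
y_gold = 2.3·14.9027^0.26 ≈ 4.6428, c_gold = y_gold − 0.081·k_gold ≈ 3.4356.
Gain: Δc = 3.4356 − 3.3110 ≈ 0.1247.

Δc ≈ 0.125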